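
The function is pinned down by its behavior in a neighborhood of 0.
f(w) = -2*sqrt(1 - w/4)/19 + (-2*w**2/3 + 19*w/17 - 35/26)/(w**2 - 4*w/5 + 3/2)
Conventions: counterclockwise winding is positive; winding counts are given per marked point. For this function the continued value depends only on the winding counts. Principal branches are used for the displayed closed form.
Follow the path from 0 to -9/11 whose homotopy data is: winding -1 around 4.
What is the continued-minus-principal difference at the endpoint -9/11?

The rational part is single-valued and drops out of the difference; each branch term changes only by its own monodromy.
(-2/19)*sqrt(1 - w/(4)): winding -1 is odd, the square root flips sign, contributing -2*(-2/19)*sqrt(1 - (-9/11)/(4)) = -2*(-2/19)*sqrt(53/44) = (2/209)*sqrt(583).
Summing the contributions at w = -9/11 gives (2/209)*sqrt(583).

Continued minus principal equals (2/209)*sqrt(583).


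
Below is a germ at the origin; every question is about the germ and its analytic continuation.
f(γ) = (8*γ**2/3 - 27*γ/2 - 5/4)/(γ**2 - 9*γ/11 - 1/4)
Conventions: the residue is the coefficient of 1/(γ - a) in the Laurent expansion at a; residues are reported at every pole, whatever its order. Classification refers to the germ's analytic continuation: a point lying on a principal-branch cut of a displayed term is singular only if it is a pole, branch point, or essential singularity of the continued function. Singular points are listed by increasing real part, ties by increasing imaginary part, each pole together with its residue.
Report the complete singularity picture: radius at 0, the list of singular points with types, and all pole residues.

Denominator factor (γ**2 - 9*γ/11 - 1/4): discriminant 202/121, real irrational roots 9/22 + (1/22)*sqrt(202) and 9/22 - (1/22)*sqrt(202); poles of order 1, moduli 9/22 + (1/22)*sqrt(202) and -9/22 + (1/22)*sqrt(202).
The radius of convergence is the smallest modulus among the singular points: -9/22 + (1/22)*sqrt(202).
The factor γ**2 - 9*γ/11 - 1/4 splits as (γ - a)(γ - a') with a = 9/22 - (1/22)*sqrt(202), a' = 9/22 + (1/22)*sqrt(202). At the order-1 pole a set g(γ) = (γ - a)*f(γ) = [8*γ**2/3 - 27*γ/2 - 5/4] / (γ - a').
Simple pole: residue = g(a) at a = 9/22 - (1/22)*sqrt(202), which is -249/44 + (3785/13332)*sqrt(202).
The factor γ**2 - 9*γ/11 - 1/4 splits as (γ - a)(γ - a') with a = 9/22 + (1/22)*sqrt(202), a' = 9/22 - (1/22)*sqrt(202). At the order-1 pole a set g(γ) = (γ - a)*f(γ) = [8*γ**2/3 - 27*γ/2 - 5/4] / (γ - a').
Simple pole: residue = g(a) at a = 9/22 + (1/22)*sqrt(202), which is -249/44 - (3785/13332)*sqrt(202).
List the singular points by increasing real part (a conjugate pair: the negative imaginary part first).

Radius of convergence at 0: -9/22 + (1/22)*sqrt(202).
At 9/22 - (1/22)*sqrt(202): a pole of order 1; residue -249/44 + (3785/13332)*sqrt(202).
At 9/22 + (1/22)*sqrt(202): a pole of order 1; residue -249/44 - (3785/13332)*sqrt(202).


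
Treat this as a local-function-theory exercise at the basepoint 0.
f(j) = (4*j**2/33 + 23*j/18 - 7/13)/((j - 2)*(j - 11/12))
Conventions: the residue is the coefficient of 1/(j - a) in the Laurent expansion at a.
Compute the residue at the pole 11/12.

The residue is -2063/3042.

At the order-1 pole 11/12 set g(j) = (j - (11/12))*f(j) = (4*j**2/33 + 23*j/18 - 7/13)/(j - 2).
Simple pole: residue = g(a) at a = 11/12, which is -2063/3042.


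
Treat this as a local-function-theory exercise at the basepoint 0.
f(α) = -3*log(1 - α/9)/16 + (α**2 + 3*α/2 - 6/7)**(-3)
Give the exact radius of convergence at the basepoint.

Denominator factor (α**2 + 3*α/2 - 6/7)^3: discriminant 159/28, real irrational roots -3/4 + (1/28)*sqrt(1113) and -3/4 - (1/28)*sqrt(1113); poles of order 3, moduli -3/4 + (1/28)*sqrt(1113) and 3/4 + (1/28)*sqrt(1113).
Branch term (-3/16)*log(1 - α/(9)): its argument vanishes at α = 9, a logarithmic branch point, modulus 9.
The radius of convergence is the smallest modulus among the singular points: -3/4 + (1/28)*sqrt(1113).

The radius of convergence is -3/4 + (1/28)*sqrt(1113).


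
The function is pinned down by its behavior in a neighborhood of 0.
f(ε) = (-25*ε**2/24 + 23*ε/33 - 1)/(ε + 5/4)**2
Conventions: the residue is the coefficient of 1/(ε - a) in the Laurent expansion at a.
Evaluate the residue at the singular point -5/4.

The residue is 581/176.

At the order-2 pole -5/4 set g(ε) = (ε - (-5/4))^2*f(ε) = -25*ε**2/24 + 23*ε/33 - 1.
Order-2 pole: residue = g'(a); g'(-5/4) = 581/176, so the residue is 581/176.


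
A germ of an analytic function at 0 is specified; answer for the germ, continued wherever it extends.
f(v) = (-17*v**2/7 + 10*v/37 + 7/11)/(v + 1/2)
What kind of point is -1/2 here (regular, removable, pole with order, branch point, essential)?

The denominator factor v + 1/2 vanishes at -1/2 and appears to the power 1; the numerator there equals -1207/11396, nonzero, and no other factor vanishes.
Hence a pole whose order is the multiplicity, 1.

The point is a pole of order 1.


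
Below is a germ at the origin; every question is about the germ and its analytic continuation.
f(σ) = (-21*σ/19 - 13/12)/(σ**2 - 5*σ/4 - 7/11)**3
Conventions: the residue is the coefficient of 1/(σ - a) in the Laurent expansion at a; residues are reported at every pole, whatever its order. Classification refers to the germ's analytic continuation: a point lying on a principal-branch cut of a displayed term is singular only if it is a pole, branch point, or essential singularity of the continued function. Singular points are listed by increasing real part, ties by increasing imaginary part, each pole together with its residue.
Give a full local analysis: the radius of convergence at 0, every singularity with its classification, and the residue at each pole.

Radius of convergence at 0: -5/8 + (1/88)*sqrt(7953).
At 5/8 - (1/88)*sqrt(7953): a pole of order 3; residue (25059584/7180728273)*sqrt(7953).
At 5/8 + (1/88)*sqrt(7953): a pole of order 3; residue -(25059584/7180728273)*sqrt(7953).

Denominator factor (σ**2 - 5*σ/4 - 7/11)^3: discriminant 723/176, real irrational roots 5/8 + (1/88)*sqrt(7953) and 5/8 - (1/88)*sqrt(7953); poles of order 3, moduli 5/8 + (1/88)*sqrt(7953) and -5/8 + (1/88)*sqrt(7953).
The radius of convergence is the smallest modulus among the singular points: -5/8 + (1/88)*sqrt(7953).
The factor σ**2 - 5*σ/4 - 7/11 splits as (σ - a)(σ - a') with a = 5/8 - (1/88)*sqrt(7953), a' = 5/8 + (1/88)*sqrt(7953). At the order-3 pole a set g(σ) = (σ - a)^3*f(σ) = [-21*σ/19 - 13/12] / (σ - a')^3.
Order-3 pole: residue = g''(a)/2; g''(5/8 - (1/88)*sqrt(7953)) = (50119168/7180728273)*sqrt(7953), so the residue is (25059584/7180728273)*sqrt(7953).
The factor σ**2 - 5*σ/4 - 7/11 splits as (σ - a)(σ - a') with a = 5/8 + (1/88)*sqrt(7953), a' = 5/8 - (1/88)*sqrt(7953). At the order-3 pole a set g(σ) = (σ - a)^3*f(σ) = [-21*σ/19 - 13/12] / (σ - a')^3.
Order-3 pole: residue = g''(a)/2; g''(5/8 + (1/88)*sqrt(7953)) = -(50119168/7180728273)*sqrt(7953), so the residue is -(25059584/7180728273)*sqrt(7953).
List the singular points by increasing real part (a conjugate pair: the negative imaginary part first).


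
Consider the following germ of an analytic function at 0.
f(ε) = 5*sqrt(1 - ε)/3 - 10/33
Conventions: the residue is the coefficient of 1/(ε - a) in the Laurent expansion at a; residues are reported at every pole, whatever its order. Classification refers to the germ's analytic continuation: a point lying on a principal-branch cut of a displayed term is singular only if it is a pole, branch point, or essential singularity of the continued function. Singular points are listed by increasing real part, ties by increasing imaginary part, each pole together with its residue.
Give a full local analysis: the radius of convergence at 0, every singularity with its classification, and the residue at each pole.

Radius of convergence at 0: 1.
At 1: an algebraic (square-root) branch point.

Branch term (5/3)*sqrt(1 - ε/(1)): its argument vanishes at ε = 1, a square-root branch point, modulus 1.
The radius of convergence is the smallest modulus among the singular points: 1.


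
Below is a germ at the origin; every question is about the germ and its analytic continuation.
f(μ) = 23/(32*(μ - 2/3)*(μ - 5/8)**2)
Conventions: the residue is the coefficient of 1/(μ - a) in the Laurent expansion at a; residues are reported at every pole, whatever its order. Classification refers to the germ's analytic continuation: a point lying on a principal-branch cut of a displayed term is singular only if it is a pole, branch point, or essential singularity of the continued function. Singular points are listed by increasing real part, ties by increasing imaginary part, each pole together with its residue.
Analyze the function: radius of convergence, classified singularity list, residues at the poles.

Radius of convergence at 0: 5/8.
At 5/8: a pole of order 2; residue -414.
At 2/3: a pole of order 1; residue 414.

Denominator factor (μ - 2/3): pole of order 1 at 2/3, modulus 2/3.
Denominator factor (μ - 5/8)^2: pole of order 2 at 5/8, modulus 5/8.
The radius of convergence is the smallest modulus among the singular points: 5/8.
At the order-2 pole 5/8 set g(μ) = (μ - (5/8))^2*f(μ) = 23/(32*(μ - 2/3)).
Order-2 pole: residue = g'(a); g'(5/8) = -414, so the residue is -414.
At the order-1 pole 2/3 set g(μ) = (μ - (2/3))*f(μ) = 23/(32*(μ - 5/8)**2).
Simple pole: residue = g(a) at a = 2/3, which is 414.
List the singular points by increasing real part (a conjugate pair: the negative imaginary part first).


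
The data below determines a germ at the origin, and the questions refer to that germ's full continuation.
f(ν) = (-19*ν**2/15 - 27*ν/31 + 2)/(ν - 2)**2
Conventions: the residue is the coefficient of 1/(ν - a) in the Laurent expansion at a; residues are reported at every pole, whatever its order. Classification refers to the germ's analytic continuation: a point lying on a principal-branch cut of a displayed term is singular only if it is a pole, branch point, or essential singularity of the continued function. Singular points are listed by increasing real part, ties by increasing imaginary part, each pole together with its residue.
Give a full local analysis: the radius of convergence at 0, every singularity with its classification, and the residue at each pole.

Radius of convergence at 0: 2.
At 2: a pole of order 2; residue -2761/465.

Denominator factor (ν - 2)^2: pole of order 2 at 2, modulus 2.
The radius of convergence is the smallest modulus among the singular points: 2.
At the order-2 pole 2 set g(ν) = (ν - (2))^2*f(ν) = -19*ν**2/15 - 27*ν/31 + 2.
Order-2 pole: residue = g'(a); g'(2) = -2761/465, so the residue is -2761/465.


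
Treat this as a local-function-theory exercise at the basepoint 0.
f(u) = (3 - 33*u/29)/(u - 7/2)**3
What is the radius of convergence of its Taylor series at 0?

Denominator factor (u - 7/2)^3: pole of order 3 at 7/2, modulus 7/2.
The radius of convergence is the smallest modulus among the singular points: 7/2.

The radius of convergence is 7/2.


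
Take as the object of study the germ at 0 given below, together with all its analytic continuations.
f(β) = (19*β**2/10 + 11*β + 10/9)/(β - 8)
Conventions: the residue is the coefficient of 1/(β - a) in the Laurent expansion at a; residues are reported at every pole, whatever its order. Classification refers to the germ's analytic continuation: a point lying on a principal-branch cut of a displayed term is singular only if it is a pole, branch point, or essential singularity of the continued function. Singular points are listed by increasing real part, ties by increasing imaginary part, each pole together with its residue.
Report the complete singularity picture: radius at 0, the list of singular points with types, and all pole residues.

Denominator factor (β - 8): pole of order 1 at 8, modulus 8.
The radius of convergence is the smallest modulus among the singular points: 8.
At the order-1 pole 8 set g(β) = (β - (8))*f(β) = 19*β**2/10 + 11*β + 10/9.
Simple pole: residue = g(a) at a = 8, which is 9482/45.

Radius of convergence at 0: 8.
At 8: a pole of order 1; residue 9482/45.


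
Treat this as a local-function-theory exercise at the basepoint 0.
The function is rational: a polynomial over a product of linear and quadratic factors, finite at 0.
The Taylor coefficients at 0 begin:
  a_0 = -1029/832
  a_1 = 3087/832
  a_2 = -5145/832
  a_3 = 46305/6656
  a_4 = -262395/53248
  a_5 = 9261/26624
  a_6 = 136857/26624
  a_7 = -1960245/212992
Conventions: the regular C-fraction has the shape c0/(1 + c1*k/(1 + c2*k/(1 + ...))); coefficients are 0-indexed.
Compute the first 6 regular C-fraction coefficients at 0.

Taylor coefficients (read off): a_0 = -1029/832, a_1 = 3087/832, a_2 = -5145/832, a_3 = 46305/6656, a_4 = -262395/53248, a_5 = 9261/26624.
c0 = a_0 = -1029/832. Peel one level at a time: if S = 1 + c*k/S' with S'(0) = 1, then c is the k-coefficient of S and S' = c*k/(S - 1).
S_1 = c0/f = 1 + (3)*k + (4)*k^2 + ...; c1 = 3.
S_2 = c1*k/(S_1 - 1) = 1 + (-4/3)*k + (65/72)*k^2 + ...; c2 = -4/3.
S_3 = c2*k/(S_2 - 1) = 1 + (65/96)*k + (245/1024)*k^2 + ...; c3 = 65/96.
S_4 = c3*k/(S_3 - 1) = 1 + (-147/416)*k + (9261/54080)*k^2 + ...; c4 = -147/416.
S_5 = c4*k/(S_4 - 1) = 1 + (63/130)*k + ...; c5 = 63/130.

The regular C-fraction coefficients are [-1029/832, 3, -4/3, 65/96, -147/416, 63/130].


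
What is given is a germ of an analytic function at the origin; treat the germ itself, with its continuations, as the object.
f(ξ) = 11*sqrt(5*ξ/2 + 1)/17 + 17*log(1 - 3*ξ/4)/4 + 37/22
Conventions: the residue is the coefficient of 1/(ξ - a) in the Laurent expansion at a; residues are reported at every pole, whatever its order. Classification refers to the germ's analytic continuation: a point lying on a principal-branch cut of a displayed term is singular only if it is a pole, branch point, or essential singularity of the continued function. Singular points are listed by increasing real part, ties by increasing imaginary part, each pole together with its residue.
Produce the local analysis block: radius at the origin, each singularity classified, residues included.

Branch term (11/17)*sqrt(1 - ξ/(-2/5)): its argument vanishes at ξ = -2/5, a square-root branch point, modulus 2/5.
Branch term (17/4)*log(1 - ξ/(4/3)): its argument vanishes at ξ = 4/3, a logarithmic branch point, modulus 4/3.
The radius of convergence is the smallest modulus among the singular points: 2/5.
List the singular points by increasing real part (a conjugate pair: the negative imaginary part first).

Radius of convergence at 0: 2/5.
At -2/5: an algebraic (square-root) branch point.
At 4/3: a logarithmic branch point.


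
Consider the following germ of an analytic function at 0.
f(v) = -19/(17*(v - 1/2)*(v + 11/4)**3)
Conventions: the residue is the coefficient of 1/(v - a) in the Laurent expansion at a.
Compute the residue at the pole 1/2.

The residue is -1216/37349.

At the order-1 pole 1/2 set g(v) = (v - (1/2))*f(v) = -19/(17*(v + 11/4)**3).
Simple pole: residue = g(a) at a = 1/2, which is -1216/37349.


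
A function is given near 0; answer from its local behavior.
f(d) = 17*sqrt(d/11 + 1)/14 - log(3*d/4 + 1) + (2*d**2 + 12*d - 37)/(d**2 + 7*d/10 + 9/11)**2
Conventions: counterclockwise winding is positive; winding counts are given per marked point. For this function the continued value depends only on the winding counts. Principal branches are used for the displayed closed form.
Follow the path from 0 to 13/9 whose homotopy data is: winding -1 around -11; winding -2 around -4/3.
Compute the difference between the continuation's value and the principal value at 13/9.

The rational part is single-valued and drops out of the difference; each branch term changes only by its own monodromy.
(17/14)*sqrt(1 - d/(-11)): winding -1 is odd, the square root flips sign, contributing -2*(17/14)*sqrt(1 - (13/9)/(-11)) = -2*(17/14)*sqrt(112/99) = -(68/231)*sqrt(77).
(-1)*log(1 - d/(-4/3)): each positive loop around -4/3 adds 2*pi*i to the log, so winding -2 contributes (-1)*(-2)*2*pi*i = (4)*pi*i.
Summing the contributions at d = 13/9 gives (-(68/231)*sqrt(77)) + ((4)*pi)*i.

Continued minus principal equals (-(68/231)*sqrt(77)) + ((4)*pi)*i.


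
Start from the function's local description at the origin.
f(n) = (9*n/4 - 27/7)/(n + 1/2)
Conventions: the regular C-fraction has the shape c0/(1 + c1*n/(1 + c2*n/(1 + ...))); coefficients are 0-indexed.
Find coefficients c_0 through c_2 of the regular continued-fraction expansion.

The regular C-fraction coefficients are [-54/7, 31/12, -7/12].

Taylor coefficients (expand at 0): a_0 = -54/7, a_1 = 279/14, a_2 = -279/7.
c0 = a_0 = -54/7. Peel one level at a time: if S = 1 + c*n/S' with S'(0) = 1, then c is the n-coefficient of S and S' = c*n/(S - 1).
S_1 = c0/f = 1 + (31/12)*n + (217/144)*n^2 + ...; c1 = 31/12.
S_2 = c1*n/(S_1 - 1) = 1 + (-7/12)*n + ...; c2 = -7/12.


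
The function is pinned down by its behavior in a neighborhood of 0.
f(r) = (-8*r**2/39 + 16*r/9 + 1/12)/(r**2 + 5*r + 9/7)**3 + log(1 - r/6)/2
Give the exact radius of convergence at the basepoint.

Denominator factor (r**2 + 5*r + 9/7)^3: discriminant 139/7, real irrational roots -5/2 + (1/14)*sqrt(973) and -5/2 - (1/14)*sqrt(973); poles of order 3, moduli 5/2 - (1/14)*sqrt(973) and 5/2 + (1/14)*sqrt(973).
Branch term (1/2)*log(1 - r/(6)): its argument vanishes at r = 6, a logarithmic branch point, modulus 6.
The radius of convergence is the smallest modulus among the singular points: 5/2 - (1/14)*sqrt(973).

The radius of convergence is 5/2 - (1/14)*sqrt(973).


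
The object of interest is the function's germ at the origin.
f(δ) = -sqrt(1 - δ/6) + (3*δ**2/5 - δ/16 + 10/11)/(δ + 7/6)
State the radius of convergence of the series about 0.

The radius of convergence is 7/6.

Denominator factor (δ + 7/6): pole of order 1 at -7/6, modulus 7/6.
Branch term (-1)*sqrt(1 - δ/(6)): its argument vanishes at δ = 6, a square-root branch point, modulus 6.
The radius of convergence is the smallest modulus among the singular points: 7/6.


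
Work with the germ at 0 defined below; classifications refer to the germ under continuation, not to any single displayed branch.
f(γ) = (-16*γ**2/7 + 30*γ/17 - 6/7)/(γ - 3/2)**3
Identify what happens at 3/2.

The denominator factor γ - 3/2 vanishes at 3/2 and appears to the power 3; the numerator there equals -57/17, nonzero, and no other factor vanishes.
Hence a pole whose order is the multiplicity, 3.

The point is a pole of order 3.


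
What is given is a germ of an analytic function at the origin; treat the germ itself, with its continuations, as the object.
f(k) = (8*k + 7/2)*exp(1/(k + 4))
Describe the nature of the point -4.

The point is an essential singularity.

The exponent 1/(k - (-4)) has a pole at -4, so exp(1/(k - (-4))) takes every nonzero value near it: an essential singularity (not a pole of any order).


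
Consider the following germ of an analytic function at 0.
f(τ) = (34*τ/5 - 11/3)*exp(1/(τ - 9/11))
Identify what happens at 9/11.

The exponent 1/(τ - (9/11)) has a pole at 9/11, so exp(1/(τ - (9/11))) takes every nonzero value near it: an essential singularity (not a pole of any order).

The point is an essential singularity.


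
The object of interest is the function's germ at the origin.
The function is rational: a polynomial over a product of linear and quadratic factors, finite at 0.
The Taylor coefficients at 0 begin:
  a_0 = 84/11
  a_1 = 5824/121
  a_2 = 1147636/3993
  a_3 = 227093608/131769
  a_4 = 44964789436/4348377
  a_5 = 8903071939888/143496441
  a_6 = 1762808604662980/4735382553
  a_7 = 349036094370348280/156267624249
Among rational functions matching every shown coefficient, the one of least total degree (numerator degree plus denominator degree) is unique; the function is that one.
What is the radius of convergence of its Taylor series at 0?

The radius of convergence is 1/6.

No rational of total degree below 3 reproduces all 8 coefficients; solving the [0/3] Pade equations on them gives f(ψ) = -14/(3*(ψ - 1/6)*(ψ**2 - 10*ψ/9 + 11/3)), whose expansion matches every shown term.
Denominator factor (ψ**2 - 10*ψ/9 + 11/3): discriminant -1088/81, complex-conjugate roots (5/9) + ((4/9)*sqrt(17))*i and (5/9) - ((4/9)*sqrt(17))*i; poles of order 1, moduli (1/3)*sqrt(33) and (1/3)*sqrt(33).
Denominator factor (ψ - 1/6): pole of order 1 at 1/6, modulus 1/6.
The radius of convergence is the smallest modulus among the singular points: 1/6.


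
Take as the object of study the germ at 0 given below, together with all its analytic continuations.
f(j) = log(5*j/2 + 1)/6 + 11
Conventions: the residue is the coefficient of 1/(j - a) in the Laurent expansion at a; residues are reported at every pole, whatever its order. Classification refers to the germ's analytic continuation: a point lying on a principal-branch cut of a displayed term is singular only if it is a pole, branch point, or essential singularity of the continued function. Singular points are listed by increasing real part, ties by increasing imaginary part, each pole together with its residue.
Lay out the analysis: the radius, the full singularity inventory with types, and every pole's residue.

Radius of convergence at 0: 2/5.
At -2/5: a logarithmic branch point.

Branch term (1/6)*log(1 - j/(-2/5)): its argument vanishes at j = -2/5, a logarithmic branch point, modulus 2/5.
The radius of convergence is the smallest modulus among the singular points: 2/5.


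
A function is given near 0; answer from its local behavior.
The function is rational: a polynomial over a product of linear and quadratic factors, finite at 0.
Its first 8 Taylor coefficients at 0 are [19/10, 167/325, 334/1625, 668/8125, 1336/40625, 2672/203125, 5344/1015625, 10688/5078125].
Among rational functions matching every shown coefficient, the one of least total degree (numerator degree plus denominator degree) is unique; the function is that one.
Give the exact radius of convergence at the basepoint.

No rational of total degree below 2 reproduces all 8 coefficients; solving the [1/1] Pade equations on them gives f(w) = (8*w/13 - 19/4)/(w - 5/2), whose expansion matches every shown term.
Denominator factor (w - 5/2): pole of order 1 at 5/2, modulus 5/2.
The radius of convergence is the smallest modulus among the singular points: 5/2.

The radius of convergence is 5/2.


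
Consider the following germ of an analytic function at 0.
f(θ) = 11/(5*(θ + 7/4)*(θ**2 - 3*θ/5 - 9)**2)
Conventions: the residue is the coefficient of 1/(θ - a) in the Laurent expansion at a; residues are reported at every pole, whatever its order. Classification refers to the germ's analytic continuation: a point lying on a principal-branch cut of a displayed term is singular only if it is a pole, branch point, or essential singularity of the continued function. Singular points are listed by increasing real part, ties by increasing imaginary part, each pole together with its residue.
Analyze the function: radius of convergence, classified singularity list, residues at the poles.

Radius of convergence at 0: 7/4.
At 3/10 - (3/10)*sqrt(101): a pole of order 2; residue -7040/152881 - (166455080/42107555187)*sqrt(101).
At -7/4: a pole of order 1; residue 14080/152881.
At 3/10 + (3/10)*sqrt(101): a pole of order 2; residue -7040/152881 + (166455080/42107555187)*sqrt(101).


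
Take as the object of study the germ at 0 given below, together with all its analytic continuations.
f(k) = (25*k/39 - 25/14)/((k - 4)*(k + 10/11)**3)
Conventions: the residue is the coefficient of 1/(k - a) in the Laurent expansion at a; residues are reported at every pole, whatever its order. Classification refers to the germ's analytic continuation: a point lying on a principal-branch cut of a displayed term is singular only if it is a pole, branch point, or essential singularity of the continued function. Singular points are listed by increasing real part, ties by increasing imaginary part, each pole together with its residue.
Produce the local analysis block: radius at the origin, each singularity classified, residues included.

Denominator factor (k - 4): pole of order 1 at 4, modulus 4.
Denominator factor (k + 10/11)^3: pole of order 3 at -10/11, modulus 10/11.
The radius of convergence is the smallest modulus among the singular points: 10/11.
At the order-3 pole -10/11 set g(k) = (k - (-10/11))^3*f(k) = (25*k/39 - 25/14)/(k - 4).
Order-3 pole: residue = g''(a)/2; g''(-10/11) = -565675/42987672, so the residue is -565675/85975344.
At the order-1 pole 4 set g(k) = (k - (4))*f(k) = (25*k/39 - 25/14)/(k + 10/11)**3.
Simple pole: residue = g(a) at a = 4, which is 565675/85975344.
List the singular points by increasing real part (a conjugate pair: the negative imaginary part first).

Radius of convergence at 0: 10/11.
At -10/11: a pole of order 3; residue -565675/85975344.
At 4: a pole of order 1; residue 565675/85975344.


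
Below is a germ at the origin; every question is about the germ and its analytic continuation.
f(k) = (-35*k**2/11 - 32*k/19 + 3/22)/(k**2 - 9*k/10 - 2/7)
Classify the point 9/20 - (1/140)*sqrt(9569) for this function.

The point is a pole of order 1.

The denominator factor k**2 - 9*k/10 - 2/7 vanishes at 9/20 - (1/140)*sqrt(9569) and appears to the power 1; the numerator there equals -23569/8360 + (1901/58520)*sqrt(9569), nonzero, and no other factor vanishes.
Hence a pole whose order is the multiplicity, 1.


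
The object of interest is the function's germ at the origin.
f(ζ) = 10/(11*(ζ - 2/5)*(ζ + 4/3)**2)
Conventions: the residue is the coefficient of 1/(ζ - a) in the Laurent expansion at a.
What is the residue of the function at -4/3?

At the order-2 pole -4/3 set g(ζ) = (ζ - (-4/3))^2*f(ζ) = 10/(11*(ζ - 2/5)).
Order-2 pole: residue = g'(a); g'(-4/3) = -1125/3718, so the residue is -1125/3718.

The residue is -1125/3718.


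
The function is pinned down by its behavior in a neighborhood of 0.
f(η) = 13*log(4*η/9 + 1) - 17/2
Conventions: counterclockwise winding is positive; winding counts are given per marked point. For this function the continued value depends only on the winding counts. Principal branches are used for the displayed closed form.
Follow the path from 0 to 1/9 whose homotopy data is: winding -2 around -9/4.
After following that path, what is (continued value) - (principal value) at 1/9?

The rational part is single-valued and drops out of the difference; each branch term changes only by its own monodromy.
(13)*log(1 - η/(-9/4)): each positive loop around -9/4 adds 2*pi*i to the log, so winding -2 contributes (13)*(-2)*2*pi*i = -(52)*pi*i.
Summing the contributions at η = 1/9 gives -(52)*pi*i.

Continued minus principal equals -(52)*pi*i.


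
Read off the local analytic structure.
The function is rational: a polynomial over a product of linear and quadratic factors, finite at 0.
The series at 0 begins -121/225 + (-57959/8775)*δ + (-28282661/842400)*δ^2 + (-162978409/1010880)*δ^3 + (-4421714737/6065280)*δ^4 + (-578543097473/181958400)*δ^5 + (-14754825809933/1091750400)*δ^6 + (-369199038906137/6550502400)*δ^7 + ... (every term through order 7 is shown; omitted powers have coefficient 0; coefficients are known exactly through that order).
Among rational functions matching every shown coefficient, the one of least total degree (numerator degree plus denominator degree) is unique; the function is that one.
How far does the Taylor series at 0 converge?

No rational of total degree below 5 reproduces all 8 coefficients; solving the [2/3] Pade equations on them gives f(δ) = (15*δ**2/16 - 17*δ/39 - 2/25)/((δ - 3/11)**2*(δ + 2)), whose expansion matches every shown term.
Denominator factor (δ + 2): pole of order 1 at -2, modulus 2.
Denominator factor (δ - 3/11)^2: pole of order 2 at 3/11, modulus 3/11.
The radius of convergence is the smallest modulus among the singular points: 3/11.

The radius of convergence is 3/11.


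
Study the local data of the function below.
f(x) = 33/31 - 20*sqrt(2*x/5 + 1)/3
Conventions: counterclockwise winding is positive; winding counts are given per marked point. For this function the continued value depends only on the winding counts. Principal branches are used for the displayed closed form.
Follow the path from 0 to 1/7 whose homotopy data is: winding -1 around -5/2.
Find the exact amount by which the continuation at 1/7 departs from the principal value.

Continued minus principal equals (8/21)*sqrt(1295).

The rational part is single-valued and drops out of the difference; each branch term changes only by its own monodromy.
(-20/3)*sqrt(1 - x/(-5/2)): winding -1 is odd, the square root flips sign, contributing -2*(-20/3)*sqrt(1 - (1/7)/(-5/2)) = -2*(-20/3)*sqrt(37/35) = (8/21)*sqrt(1295).
Summing the contributions at x = 1/7 gives (8/21)*sqrt(1295).


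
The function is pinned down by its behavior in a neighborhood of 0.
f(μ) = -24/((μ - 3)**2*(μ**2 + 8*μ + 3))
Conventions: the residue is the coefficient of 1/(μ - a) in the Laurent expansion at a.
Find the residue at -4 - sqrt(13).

The residue is -7/54 + (31/702)*sqrt(13).

The factor μ**2 + 8*μ + 3 splits as (μ - a)(μ - a') with a = -4 - sqrt(13), a' = -4 + sqrt(13). At the order-1 pole a set g(μ) = (μ - a)*f(μ) = [-24/(μ - 3)**2] / (μ - a').
Simple pole: residue = g(a) at a = -4 - sqrt(13), which is -7/54 + (31/702)*sqrt(13).


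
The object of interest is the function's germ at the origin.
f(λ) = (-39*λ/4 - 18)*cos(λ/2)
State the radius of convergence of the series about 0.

The factor cos(λ/2) is entire and contributes no finite singular point.
The polynomial part has no poles.
No finite singular points: the Taylor series at 0 converges everywhere.

The radius of convergence is infinite.


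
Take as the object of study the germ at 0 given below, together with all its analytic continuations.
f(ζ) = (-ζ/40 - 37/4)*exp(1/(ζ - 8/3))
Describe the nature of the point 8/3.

The point is an essential singularity.

The exponent 1/(ζ - (8/3)) has a pole at 8/3, so exp(1/(ζ - (8/3))) takes every nonzero value near it: an essential singularity (not a pole of any order).


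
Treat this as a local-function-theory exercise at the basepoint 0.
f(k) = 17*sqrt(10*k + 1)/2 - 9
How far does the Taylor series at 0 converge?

The radius of convergence is 1/10.

Branch term (17/2)*sqrt(1 - k/(-1/10)): its argument vanishes at k = -1/10, a square-root branch point, modulus 1/10.
The radius of convergence is the smallest modulus among the singular points: 1/10.


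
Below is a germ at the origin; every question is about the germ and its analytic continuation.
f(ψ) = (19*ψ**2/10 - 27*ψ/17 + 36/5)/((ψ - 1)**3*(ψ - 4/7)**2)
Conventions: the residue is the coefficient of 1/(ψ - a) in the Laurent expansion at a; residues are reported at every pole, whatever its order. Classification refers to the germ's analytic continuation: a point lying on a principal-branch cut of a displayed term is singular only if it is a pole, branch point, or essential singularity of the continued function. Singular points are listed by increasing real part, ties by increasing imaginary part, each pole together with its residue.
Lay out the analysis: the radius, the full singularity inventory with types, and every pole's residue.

Radius of convergence at 0: 4/7.
At 4/7: a pole of order 2; residue -475937/765.
At 1: a pole of order 3; residue 475937/765.

Denominator factor (ψ - 1)^3: pole of order 3 at 1, modulus 1.
Denominator factor (ψ - 4/7)^2: pole of order 2 at 4/7, modulus 4/7.
The radius of convergence is the smallest modulus among the singular points: 4/7.
At the order-2 pole 4/7 set g(ψ) = (ψ - (4/7))^2*f(ψ) = (19*ψ**2/10 - 27*ψ/17 + 36/5)/(ψ - 1)**3.
Order-2 pole: residue = g'(a); g'(4/7) = -475937/765, so the residue is -475937/765.
At the order-3 pole 1 set g(ψ) = (ψ - (1))^3*f(ψ) = (19*ψ**2/10 - 27*ψ/17 + 36/5)/(ψ - 4/7)**2.
Order-3 pole: residue = g''(a)/2; g''(1) = 951874/765, so the residue is 475937/765.
List the singular points by increasing real part (a conjugate pair: the negative imaginary part first).


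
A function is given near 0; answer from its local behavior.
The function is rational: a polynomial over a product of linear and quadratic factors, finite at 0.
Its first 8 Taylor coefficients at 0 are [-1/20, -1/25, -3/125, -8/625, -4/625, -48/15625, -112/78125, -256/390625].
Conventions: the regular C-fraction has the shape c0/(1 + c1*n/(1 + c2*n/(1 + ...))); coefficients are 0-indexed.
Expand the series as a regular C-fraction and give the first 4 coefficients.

The regular C-fraction coefficients are [-1/20, -4/5, 1/5, -1/5].

Taylor coefficients (read off): a_0 = -1/20, a_1 = -1/25, a_2 = -3/125, a_3 = -8/625.
c0 = a_0 = -1/20. Peel one level at a time: if S = 1 + c*n/S' with S'(0) = 1, then c is the n-coefficient of S and S' = c*n/(S - 1).
S_1 = c0/f = 1 + (-4/5)*n + (4/25)*n^2 + ...; c1 = -4/5.
S_2 = c1*n/(S_1 - 1) = 1 + (1/5)*n + (1/25)*n^2 + ...; c2 = 1/5.
S_3 = c2*n/(S_2 - 1) = 1 + (-1/5)*n + ...; c3 = -1/5.


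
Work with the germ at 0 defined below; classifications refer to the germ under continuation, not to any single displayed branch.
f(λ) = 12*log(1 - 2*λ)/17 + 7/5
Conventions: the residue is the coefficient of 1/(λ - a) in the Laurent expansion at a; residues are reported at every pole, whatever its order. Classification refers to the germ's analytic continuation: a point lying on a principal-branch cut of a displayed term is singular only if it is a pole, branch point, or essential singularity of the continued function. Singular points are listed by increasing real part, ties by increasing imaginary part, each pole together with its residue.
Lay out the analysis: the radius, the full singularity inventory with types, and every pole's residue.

Branch term (12/17)*log(1 - λ/(1/2)): its argument vanishes at λ = 1/2, a logarithmic branch point, modulus 1/2.
The radius of convergence is the smallest modulus among the singular points: 1/2.

Radius of convergence at 0: 1/2.
At 1/2: a logarithmic branch point.


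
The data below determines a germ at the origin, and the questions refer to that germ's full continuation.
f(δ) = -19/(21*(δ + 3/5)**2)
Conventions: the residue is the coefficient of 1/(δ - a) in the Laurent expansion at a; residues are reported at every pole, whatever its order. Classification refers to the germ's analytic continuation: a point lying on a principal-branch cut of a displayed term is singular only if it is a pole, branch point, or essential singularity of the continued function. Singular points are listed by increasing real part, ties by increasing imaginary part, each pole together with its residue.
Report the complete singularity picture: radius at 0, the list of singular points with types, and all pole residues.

Denominator factor (δ + 3/5)^2: pole of order 2 at -3/5, modulus 3/5.
The radius of convergence is the smallest modulus among the singular points: 3/5.
At the order-2 pole -3/5 set g(δ) = (δ - (-3/5))^2*f(δ) = -19/21.
Order-2 pole: residue = g'(a); g'(-3/5) = 0, so the residue is 0.

Radius of convergence at 0: 3/5.
At -3/5: a pole of order 2; residue 0.


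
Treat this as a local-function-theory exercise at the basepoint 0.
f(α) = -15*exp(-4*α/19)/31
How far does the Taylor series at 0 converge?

The factor exp(-4*α/19) is entire and contributes no finite singular point.
The polynomial part has no poles.
No finite singular points: the Taylor series at 0 converges everywhere.

The radius of convergence is infinite.


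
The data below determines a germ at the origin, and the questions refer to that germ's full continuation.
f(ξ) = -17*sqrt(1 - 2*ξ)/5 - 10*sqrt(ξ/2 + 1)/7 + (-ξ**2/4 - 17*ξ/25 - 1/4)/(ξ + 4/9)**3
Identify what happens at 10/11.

Denominator factors: ξ + 4/9 = 134/99 at ξ = 10/11 — none vanishes.
Branch term sqrt(1 - ξ/(-2)): argument at 10/11 is 16/11, nonzero, so 10/11 is not its branch point (a point on a principal cut is still regular for the continued germ).
Branch term sqrt(1 - ξ/(1/2)): argument at 10/11 is -9/11, nonzero, so 10/11 is not its branch point (a point on a principal cut is still regular for the continued germ).
So the germ continues analytically to 10/11.

The point is a regular point.


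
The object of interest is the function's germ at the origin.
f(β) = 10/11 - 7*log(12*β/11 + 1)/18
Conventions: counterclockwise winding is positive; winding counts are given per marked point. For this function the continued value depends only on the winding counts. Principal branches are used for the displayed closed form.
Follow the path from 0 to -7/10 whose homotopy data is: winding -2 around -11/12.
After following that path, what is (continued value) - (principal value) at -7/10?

Continued minus principal equals (14/9)*pi*i.

The rational part is single-valued and drops out of the difference; each branch term changes only by its own monodromy.
(-7/18)*log(1 - β/(-11/12)): each positive loop around -11/12 adds 2*pi*i to the log, so winding -2 contributes (-7/18)*(-2)*2*pi*i = (14/9)*pi*i.
Summing the contributions at β = -7/10 gives (14/9)*pi*i.


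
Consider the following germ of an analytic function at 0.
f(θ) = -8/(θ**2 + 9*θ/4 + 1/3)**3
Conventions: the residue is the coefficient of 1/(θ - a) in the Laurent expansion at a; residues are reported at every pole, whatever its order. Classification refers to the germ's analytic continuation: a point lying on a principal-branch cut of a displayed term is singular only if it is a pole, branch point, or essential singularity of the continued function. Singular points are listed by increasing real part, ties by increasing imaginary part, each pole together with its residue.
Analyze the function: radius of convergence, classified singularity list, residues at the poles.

Radius of convergence at 0: 9/8 - (1/24)*sqrt(537).
At -9/8 - (1/24)*sqrt(537): a pole of order 3; residue (442368/5735339)*sqrt(537).
At -9/8 + (1/24)*sqrt(537): a pole of order 3; residue -(442368/5735339)*sqrt(537).

Denominator factor (θ**2 + 9*θ/4 + 1/3)^3: discriminant 179/48, real irrational roots -9/8 + (1/24)*sqrt(537) and -9/8 - (1/24)*sqrt(537); poles of order 3, moduli 9/8 - (1/24)*sqrt(537) and 9/8 + (1/24)*sqrt(537).
The radius of convergence is the smallest modulus among the singular points: 9/8 - (1/24)*sqrt(537).
The factor θ**2 + 9*θ/4 + 1/3 splits as (θ - a)(θ - a') with a = -9/8 - (1/24)*sqrt(537), a' = -9/8 + (1/24)*sqrt(537). At the order-3 pole a set g(θ) = (θ - a)^3*f(θ) = [-8] / (θ - a')^3.
Order-3 pole: residue = g''(a)/2; g''(-9/8 - (1/24)*sqrt(537)) = (884736/5735339)*sqrt(537), so the residue is (442368/5735339)*sqrt(537).
The factor θ**2 + 9*θ/4 + 1/3 splits as (θ - a)(θ - a') with a = -9/8 + (1/24)*sqrt(537), a' = -9/8 - (1/24)*sqrt(537). At the order-3 pole a set g(θ) = (θ - a)^3*f(θ) = [-8] / (θ - a')^3.
Order-3 pole: residue = g''(a)/2; g''(-9/8 + (1/24)*sqrt(537)) = -(884736/5735339)*sqrt(537), so the residue is -(442368/5735339)*sqrt(537).
List the singular points by increasing real part (a conjugate pair: the negative imaginary part first).


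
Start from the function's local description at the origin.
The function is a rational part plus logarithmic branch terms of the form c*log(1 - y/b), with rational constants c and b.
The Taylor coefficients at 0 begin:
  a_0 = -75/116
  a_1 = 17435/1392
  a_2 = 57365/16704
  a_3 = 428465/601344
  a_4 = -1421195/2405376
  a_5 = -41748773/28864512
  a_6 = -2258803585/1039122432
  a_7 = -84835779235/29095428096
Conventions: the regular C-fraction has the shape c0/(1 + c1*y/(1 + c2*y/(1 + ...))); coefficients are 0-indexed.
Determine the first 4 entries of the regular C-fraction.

The regular C-fraction coefficients are [-75/116, 3487/180, -280256/14265, 11765/12636888].

Taylor coefficients (read off): a_0 = -75/116, a_1 = 17435/1392, a_2 = 57365/16704, a_3 = 428465/601344.
c0 = a_0 = -75/116. Peel one level at a time: if S = 1 + c*y/S' with S'(0) = 1, then c is the y-coefficient of S and S' = c*y/(S - 1).
S_1 = c0/f = 1 + (3487/180)*y + (770704/2025)*y^2 + ...; c1 = 3487/180.
S_2 = c1*y/(S_1 - 1) = 1 + (-280256/14265)*y + (545896/29845233)*y^2 + ...; c2 = -280256/14265.
S_3 = c2*y/(S_2 - 1) = 1 + (11765/12636888)*y + ...; c3 = 11765/12636888.
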